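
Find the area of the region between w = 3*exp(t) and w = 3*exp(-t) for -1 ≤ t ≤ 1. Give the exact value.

-12 + 6*exp(-1) + 6*exp(1)

The difference (3*exp(t)) - (3*exp(-t)) = 3*exp(t) - 3*exp(-t) changes sign at t = 0 inside [-1, 1], so split the integral there.
∫[-1,0] (3*exp(t) - 3*exp(-t)) dt = -3*exp(1) - 3*exp(-1) + 6; the area of that piece is -6 + 3*exp(-1) + 3*exp(1).
∫[0,1] (3*exp(t) - 3*exp(-t)) dt = -6 + 3*exp(-1) + 3*exp(1).
Total area = (-6 + 3*exp(-1) + 3*exp(1)) + (-6 + 3*exp(-1) + 3*exp(1)) = -12 + 6*exp(-1) + 6*exp(1).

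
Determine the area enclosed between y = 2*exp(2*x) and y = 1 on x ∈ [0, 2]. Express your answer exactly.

-3 + exp(4)

On [0, 2], (2*exp(2*x)) - (1) = 2*exp(2*x) - 1 is ≥ 0 throughout, so the area is a single integral of |2*exp(2*x) - 1|.
∫[0,2] (2*exp(2*x) - 1) dx = -3 + exp(4).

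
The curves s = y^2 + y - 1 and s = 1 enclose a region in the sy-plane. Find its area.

9/2

Both boundary curves give s as a function of y, so integrate with respect to y. Setting them equal: y^2 + y - 2 = 0, i.e. (y - 1)*(y + 2) = 0, so they meet at y = -2, 1.
For y in [-2, 1], s = y^2 + y - 1 is on the left; area = ∫[-2,1] (-(y^2 + y - 2)) dy = 9/2.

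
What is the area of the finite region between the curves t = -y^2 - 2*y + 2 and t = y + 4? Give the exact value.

1/6

Both boundary curves give t as a function of y, so integrate with respect to y. Setting them equal: -y^2 - 3*y - 2 = 0, i.e. -(y + 1)*(y + 2) = 0, so they meet at y = -2, -1.
For y in [-2, -1], t = -y^2 - 2*y + 2 is on the right; area = ∫[-2,-1] (-y^2 - 3*y - 2) dy = 1/6.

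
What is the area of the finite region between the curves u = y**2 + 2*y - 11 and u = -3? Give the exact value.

36

Both boundary curves give u as a function of y, so integrate with respect to y. Setting them equal: y**2 + 2*y - 8 = 0, i.e. (y - 2)*(y + 4) = 0, so they meet at y = -4, 2.
For y in [-4, 2], u = y**2 + 2*y - 11 is on the left; area = ∫[-4,2] (-(y**2 + 2*y - 8)) dy = 36.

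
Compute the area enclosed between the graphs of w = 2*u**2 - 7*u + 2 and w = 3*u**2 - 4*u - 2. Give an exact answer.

125/6

Set the curves equal: 2*u**2 - 7*u + 2 = 3*u**2 - 4*u - 2, so -u**2 - 3*u + 4 = 0, which factors as -(u - 1)*(u + 4) = 0. The curves meet at u = -4, 1.
On [-4, 1], w = 2*u**2 - 7*u + 2 is on top; that piece has area ∫[-4,1] (-u**2 - 3*u + 4) du = 125/6.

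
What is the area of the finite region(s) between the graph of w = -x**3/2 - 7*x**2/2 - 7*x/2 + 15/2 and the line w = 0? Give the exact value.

The curve meets the x-axis where -x**3/2 - 7*x**2/2 - 7*x/2 + 15/2 = 0, i.e. -(x - 1)*(x + 3)*(x + 5)/2 = 0, at x = -5, -3, 1.
On [-5, -3] the curve lies below the axis; ∫[-5,-3] (-x**3/2 - 7*x**2/2 - 7*x/2 + 15/2) dx = -10/3, giving area 10/3.
On [-3, 1] the curve lies above the axis; ∫[-3,1] (-x**3/2 - 7*x**2/2 - 7*x/2 + 15/2) dx = 64/3, giving area 64/3.
Total area = 10/3 + 64/3 = 74/3.

74/3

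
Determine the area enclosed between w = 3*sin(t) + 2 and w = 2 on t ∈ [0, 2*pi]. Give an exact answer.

12

The difference (3*sin(t) + 2) - (2) = 3*sin(t) changes sign at t = pi inside [0, 2*pi], so split the integral there.
∫[0,pi] (3*sin(t)) dt = 6.
∫[pi,2*pi] (3*sin(t)) dt = -6; the area of that piece is 6.
Total area = 6 + 6 = 12.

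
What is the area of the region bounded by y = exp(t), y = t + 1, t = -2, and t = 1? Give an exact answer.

On [-2, 1], (exp(t)) - (t + 1) = -t + exp(t) - 1 is ≥ 0 throughout, so the area is a single integral of |-t + exp(t) - 1|.
∫[-2,1] (-t + exp(t) - 1) dt = -3/2 - exp(-2) + exp(1).

-3/2 - exp(-2) + exp(1)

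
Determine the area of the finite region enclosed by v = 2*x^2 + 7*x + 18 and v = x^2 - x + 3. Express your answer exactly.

Set the curves equal: 2*x^2 + 7*x + 18 = x^2 - x + 3, so x^2 + 8*x + 15 = 0, which factors as (x + 3)*(x + 5) = 0. The curves meet at x = -5, -3.
On [-5, -3], v = x^2 - x + 3 is on top; that piece has area ∫[-5,-3] (-(x^2 + 8*x + 15)) dx = 4/3.

4/3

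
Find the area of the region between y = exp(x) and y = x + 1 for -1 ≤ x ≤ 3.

On [-1, 3], (exp(x)) - (x + 1) = -x + exp(x) - 1 is ≥ 0 throughout, so the area is a single integral of |-x + exp(x) - 1|.
∫[-1,3] (-x + exp(x) - 1) dx = -8 - exp(-1) + exp(3).

-8 - exp(-1) + exp(3)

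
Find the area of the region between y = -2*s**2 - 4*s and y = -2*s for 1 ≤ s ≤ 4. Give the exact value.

57

On [1, 4], (-2*s**2 - 4*s) - (-2*s) = -2*s**2 - 2*s is ≤ 0 throughout, so the area is a single integral of |-2*s**2 - 2*s|.
∫[1,4] (-2*s**2 - 2*s) ds = -57; the area of that piece is 57.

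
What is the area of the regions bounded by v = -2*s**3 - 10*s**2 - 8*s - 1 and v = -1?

71/3

Set the curves equal: -2*s**3 - 10*s**2 - 8*s - 1 = -1, so -2*s**3 - 10*s**2 - 8*s = 0, which factors as -2*s*(s + 1)*(s + 4) = 0. The curves meet at s = -4, -1, 0.
On [-4, -1], v = -1 is on top; that piece has area ∫[-4,-1] (-(-2*s**3 - 10*s**2 - 8*s)) ds = 45/2.
On [-1, 0], v = -2*s**3 - 10*s**2 - 8*s - 1 is on top; that piece has area ∫[-1,0] (-2*s**3 - 10*s**2 - 8*s) ds = 7/6.
Total enclosed area = 45/2 + 7/6 = 71/3.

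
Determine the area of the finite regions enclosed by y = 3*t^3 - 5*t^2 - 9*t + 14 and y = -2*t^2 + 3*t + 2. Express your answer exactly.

71/2

Set the curves equal: 3*t^3 - 5*t^2 - 9*t + 14 = -2*t^2 + 3*t + 2, so 3*t^3 - 3*t^2 - 12*t + 12 = 0, which factors as 3*(t - 2)*(t - 1)*(t + 2) = 0. The curves meet at t = -2, 1, 2.
On [-2, 1], y = 3*t^3 - 5*t^2 - 9*t + 14 is on top; that piece has area ∫[-2,1] (3*t^3 - 3*t^2 - 12*t + 12) dt = 135/4.
On [1, 2], y = -2*t^2 + 3*t + 2 is on top; that piece has area ∫[1,2] (-(3*t^3 - 3*t^2 - 12*t + 12)) dt = 7/4.
Total enclosed area = 135/4 + 7/4 = 71/2.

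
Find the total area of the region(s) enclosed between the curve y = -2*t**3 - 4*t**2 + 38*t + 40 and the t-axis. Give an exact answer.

The curve meets the t-axis where -2*t**3 - 4*t**2 + 38*t + 40 = 0, i.e. -2*(t - 4)*(t + 1)*(t + 5) = 0, at t = -5, -1, 4.
On [-5, -1] the curve lies below the axis; ∫[-5,-1] (-2*t**3 - 4*t**2 + 38*t + 40) dt = -448/3, giving area 448/3.
On [-1, 4] the curve lies above the axis; ∫[-1,4] (-2*t**3 - 4*t**2 + 38*t + 40) dt = 1625/6, giving area 1625/6.
Total area = 448/3 + 1625/6 = 2521/6.

2521/6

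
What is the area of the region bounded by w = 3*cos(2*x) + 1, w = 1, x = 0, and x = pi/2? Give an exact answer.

The difference (3*cos(2*x) + 1) - (1) = 3*cos(2*x) changes sign at x = pi/4 inside [0, pi/2], so split the integral there.
∫[0,pi/4] (3*cos(2*x)) dx = 3/2.
∫[pi/4,pi/2] (3*cos(2*x)) dx = -3/2; the area of that piece is 3/2.
Total area = 3/2 + 3/2 = 3.

3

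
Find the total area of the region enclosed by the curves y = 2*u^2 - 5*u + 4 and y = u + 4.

Set the curves equal: 2*u^2 - 5*u + 4 = u + 4, so 2*u^2 - 6*u = 0, which factors as 2*u*(u - 3) = 0. The curves meet at u = 0, 3.
On [0, 3], y = u + 4 is on top; that piece has area ∫[0,3] (-(2*u^2 - 6*u)) du = 9.

9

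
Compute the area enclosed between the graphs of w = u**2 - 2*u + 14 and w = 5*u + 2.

1/6

Set the curves equal: u**2 - 2*u + 14 = 5*u + 2, so u**2 - 7*u + 12 = 0, which factors as (u - 4)*(u - 3) = 0. The curves meet at u = 3, 4.
On [3, 4], w = 5*u + 2 is on top; that piece has area ∫[3,4] (-(u**2 - 7*u + 12)) du = 1/6.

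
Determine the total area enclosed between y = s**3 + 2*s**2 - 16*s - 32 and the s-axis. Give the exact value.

568/3

The curve meets the s-axis where s**3 + 2*s**2 - 16*s - 32 = 0, i.e. (s - 4)*(s + 2)*(s + 4) = 0, at s = -4, -2, 4.
On [-4, -2] the curve lies above the axis; ∫[-4,-2] (s**3 + 2*s**2 - 16*s - 32) ds = 28/3, giving area 28/3.
On [-2, 4] the curve lies below the axis; ∫[-2,4] (s**3 + 2*s**2 - 16*s - 32) ds = -180, giving area 180.
Total area = 28/3 + 180 = 568/3.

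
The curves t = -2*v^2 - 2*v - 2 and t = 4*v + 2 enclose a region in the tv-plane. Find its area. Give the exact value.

Both boundary curves give t as a function of v, so integrate with respect to v. Setting them equal: -2*v^2 - 6*v - 4 = 0, i.e. -2*(v + 1)*(v + 2) = 0, so they meet at v = -2, -1.
For v in [-2, -1], t = -2*v^2 - 2*v - 2 is on the right; area = ∫[-2,-1] (-2*v^2 - 6*v - 4) dv = 1/3.

1/3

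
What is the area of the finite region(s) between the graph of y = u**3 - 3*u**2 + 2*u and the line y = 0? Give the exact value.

The curve meets the u-axis where u**3 - 3*u**2 + 2*u = 0, i.e. u*(u - 2)*(u - 1) = 0, at u = 0, 1, 2.
On [0, 1] the curve lies above the axis; ∫[0,1] (u**3 - 3*u**2 + 2*u) du = 1/4, giving area 1/4.
On [1, 2] the curve lies below the axis; ∫[1,2] (u**3 - 3*u**2 + 2*u) du = -1/4, giving area 1/4.
Total area = 1/4 + 1/4 = 1/2.

1/2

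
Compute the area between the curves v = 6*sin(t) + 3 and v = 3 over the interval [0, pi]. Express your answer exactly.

On [0, pi], (6*sin(t) + 3) - (3) = 6*sin(t) is ≥ 0 throughout, so the area is a single integral of |6*sin(t)|.
∫[0,pi] (6*sin(t)) dt = 12.

12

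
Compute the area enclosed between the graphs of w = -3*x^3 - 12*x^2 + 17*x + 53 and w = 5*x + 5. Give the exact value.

148

Set the curves equal: -3*x^3 - 12*x^2 + 17*x + 53 = 5*x + 5, so -3*x^3 - 12*x^2 + 12*x + 48 = 0, which factors as -3*(x - 2)*(x + 2)*(x + 4) = 0. The curves meet at x = -4, -2, 2.
On [-4, -2], w = 5*x + 5 is on top; that piece has area ∫[-4,-2] (-(-3*x^3 - 12*x^2 + 12*x + 48)) dx = 20.
On [-2, 2], w = -3*x^3 - 12*x^2 + 17*x + 53 is on top; that piece has area ∫[-2,2] (-3*x^3 - 12*x^2 + 12*x + 48) dx = 128.
Total enclosed area = 20 + 128 = 148.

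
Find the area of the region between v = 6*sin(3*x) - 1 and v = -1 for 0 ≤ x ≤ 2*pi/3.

The difference (6*sin(3*x) - 1) - (-1) = 6*sin(3*x) changes sign at x = pi/3 inside [0, 2*pi/3], so split the integral there.
∫[0,pi/3] (6*sin(3*x)) dx = 4.
∫[pi/3,2*pi/3] (6*sin(3*x)) dx = -4; the area of that piece is 4.
Total area = 4 + 4 = 8.

8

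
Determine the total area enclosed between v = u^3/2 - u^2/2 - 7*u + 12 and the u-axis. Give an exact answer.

1741/24

The curve meets the u-axis where u^3/2 - u^2/2 - 7*u + 12 = 0, i.e. (u - 3)*(u - 2)*(u + 4)/2 = 0, at u = -4, 2, 3.
On [-4, 2] the curve lies above the axis; ∫[-4,2] (u^3/2 - u^2/2 - 7*u + 12) du = 72, giving area 72.
On [2, 3] the curve lies below the axis; ∫[2,3] (u^3/2 - u^2/2 - 7*u + 12) du = -13/24, giving area 13/24.
Total area = 72 + 13/24 = 1741/24.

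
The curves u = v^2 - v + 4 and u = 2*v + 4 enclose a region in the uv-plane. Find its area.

9/2

Both boundary curves give u as a function of v, so integrate with respect to v. Setting them equal: v^2 - 3*v = 0, i.e. v*(v - 3) = 0, so they meet at v = 0, 3.
For v in [0, 3], u = v^2 - v + 4 is on the left; area = ∫[0,3] (-(v^2 - 3*v)) dv = 9/2.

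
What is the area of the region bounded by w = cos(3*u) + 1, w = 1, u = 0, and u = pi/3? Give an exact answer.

2/3

The difference (cos(3*u) + 1) - (1) = cos(3*u) changes sign at u = pi/6 inside [0, pi/3], so split the integral there.
∫[0,pi/6] (cos(3*u)) du = 1/3.
∫[pi/6,pi/3] (cos(3*u)) du = -1/3; the area of that piece is 1/3.
Total area = 1/3 + 1/3 = 2/3.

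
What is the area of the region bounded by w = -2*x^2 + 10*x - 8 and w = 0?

9

Set the curves equal: -2*x^2 + 10*x - 8 = 0, so -2*x^2 + 10*x - 8 = 0, which factors as -2*(x - 4)*(x - 1) = 0. The curves meet at x = 1, 4.
On [1, 4], w = -2*x^2 + 10*x - 8 is on top; that piece has area ∫[1,4] (-2*x^2 + 10*x - 8) dx = 9.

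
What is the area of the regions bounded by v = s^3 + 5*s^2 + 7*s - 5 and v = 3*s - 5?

71/6

Set the curves equal: s^3 + 5*s^2 + 7*s - 5 = 3*s - 5, so s^3 + 5*s^2 + 4*s = 0, which factors as s*(s + 1)*(s + 4) = 0. The curves meet at s = -4, -1, 0.
On [-4, -1], v = s^3 + 5*s^2 + 7*s - 5 is on top; that piece has area ∫[-4,-1] (s^3 + 5*s^2 + 4*s) ds = 45/4.
On [-1, 0], v = 3*s - 5 is on top; that piece has area ∫[-1,0] (-(s^3 + 5*s^2 + 4*s)) ds = 7/12.
Total enclosed area = 45/4 + 7/12 = 71/6.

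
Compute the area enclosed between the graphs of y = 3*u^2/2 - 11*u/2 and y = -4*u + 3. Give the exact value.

27/4

Set the curves equal: 3*u^2/2 - 11*u/2 = -4*u + 3, so 3*u^2/2 - 3*u/2 - 3 = 0, which factors as 3*(u - 2)*(u + 1)/2 = 0. The curves meet at u = -1, 2.
On [-1, 2], y = -4*u + 3 is on top; that piece has area ∫[-1,2] (-(3*u^2/2 - 3*u/2 - 3)) du = 27/4.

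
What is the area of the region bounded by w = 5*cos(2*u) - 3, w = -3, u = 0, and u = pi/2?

The difference (5*cos(2*u) - 3) - (-3) = 5*cos(2*u) changes sign at u = pi/4 inside [0, pi/2], so split the integral there.
∫[0,pi/4] (5*cos(2*u)) du = 5/2.
∫[pi/4,pi/2] (5*cos(2*u)) du = -5/2; the area of that piece is 5/2.
Total area = 5/2 + 5/2 = 5.

5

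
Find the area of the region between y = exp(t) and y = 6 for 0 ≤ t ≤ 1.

On [0, 1], (exp(t)) - (6) = exp(t) - 6 is ≤ 0 throughout, so the area is a single integral of |exp(t) - 6|.
∫[0,1] (exp(t) - 6) dt = -7 + exp(1); the area of that piece is 7 - exp(1).

7 - exp(1)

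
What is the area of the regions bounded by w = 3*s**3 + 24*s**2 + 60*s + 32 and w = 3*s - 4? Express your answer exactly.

Set the curves equal: 3*s**3 + 24*s**2 + 60*s + 32 = 3*s - 4, so 3*s**3 + 24*s**2 + 57*s + 36 = 0, which factors as 3*(s + 1)*(s + 3)*(s + 4) = 0. The curves meet at s = -4, -3, -1.
On [-4, -3], w = 3*s**3 + 24*s**2 + 60*s + 32 is on top; that piece has area ∫[-4,-3] (3*s**3 + 24*s**2 + 57*s + 36) ds = 5/4.
On [-3, -1], w = 3*s - 4 is on top; that piece has area ∫[-3,-1] (-(3*s**3 + 24*s**2 + 57*s + 36)) ds = 8.
Total enclosed area = 5/4 + 8 = 37/4.

37/4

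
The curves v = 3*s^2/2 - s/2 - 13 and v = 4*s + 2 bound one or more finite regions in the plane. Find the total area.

343/4

Set the curves equal: 3*s^2/2 - s/2 - 13 = 4*s + 2, so 3*s^2/2 - 9*s/2 - 15 = 0, which factors as 3*(s - 5)*(s + 2)/2 = 0. The curves meet at s = -2, 5.
On [-2, 5], v = 4*s + 2 is on top; that piece has area ∫[-2,5] (-(3*s^2/2 - 9*s/2 - 15)) ds = 343/4.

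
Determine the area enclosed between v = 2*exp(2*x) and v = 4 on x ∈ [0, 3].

The difference (2*exp(2*x)) - (4) = 2*exp(2*x) - 4 changes sign at x = log(2)/2 inside [0, 3], so split the integral there.
∫[0,log(2)/2] (2*exp(2*x) - 4) dx = 1 - log(4); the area of that piece is -1 + log(4).
∫[log(2)/2,3] (2*exp(2*x) - 4) dx = -14 + 2*log(2) + exp(6).
Total area = (-1 + log(4)) + (-14 + 2*log(2) + exp(6)) = -15 + 4*log(2) + exp(6).

-15 + 4*log(2) + exp(6)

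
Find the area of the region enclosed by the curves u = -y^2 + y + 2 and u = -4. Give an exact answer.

Both boundary curves give u as a function of y, so integrate with respect to y. Setting them equal: -y^2 + y + 6 = 0, i.e. -(y - 3)*(y + 2) = 0, so they meet at y = -2, 3.
For y in [-2, 3], u = -y^2 + y + 2 is on the right; area = ∫[-2,3] (-y^2 + y + 6) dy = 125/6.

125/6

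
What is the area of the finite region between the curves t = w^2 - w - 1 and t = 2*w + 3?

Both boundary curves give t as a function of w, so integrate with respect to w. Setting them equal: w^2 - 3*w - 4 = 0, i.e. (w - 4)*(w + 1) = 0, so they meet at w = -1, 4.
For w in [-1, 4], t = w^2 - w - 1 is on the left; area = ∫[-1,4] (-(w^2 - 3*w - 4)) dw = 125/6.

125/6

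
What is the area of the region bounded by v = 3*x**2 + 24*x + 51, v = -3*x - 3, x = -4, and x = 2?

241

The difference (3*x**2 + 24*x + 51) - (-3*x - 3) = 3*x**2 + 27*x + 54 changes sign at x = -3 inside [-4, 2], so split the integral there.
∫[-4,-3] (3*x**2 + 27*x + 54) dx = -7/2; the area of that piece is 7/2.
∫[-3,2] (3*x**2 + 27*x + 54) dx = 475/2.
Total area = 7/2 + 475/2 = 241.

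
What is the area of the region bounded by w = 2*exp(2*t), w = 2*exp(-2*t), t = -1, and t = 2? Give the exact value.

The difference (2*exp(2*t)) - (2*exp(-2*t)) = 2*exp(2*t) - 2*exp(-2*t) changes sign at t = 0 inside [-1, 2], so split the integral there.
∫[-1,0] (2*exp(2*t) - 2*exp(-2*t)) dt = -exp(2) - exp(-2) + 2; the area of that piece is -2 + exp(-2) + exp(2).
∫[0,2] (2*exp(2*t) - 2*exp(-2*t)) dt = -2 + exp(-4) + exp(4).
Total area = (-2 + exp(-2) + exp(2)) + (-2 + exp(-4) + exp(4)) = -4 + exp(-4) + exp(-2) + exp(2) + exp(4).

-4 + exp(-4) + exp(-2) + exp(2) + exp(4)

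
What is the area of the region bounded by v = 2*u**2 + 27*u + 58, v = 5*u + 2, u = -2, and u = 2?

On [-2, 2], (2*u**2 + 27*u + 58) - (5*u + 2) = 2*u**2 + 22*u + 56 is ≥ 0 throughout, so the area is a single integral of |2*u**2 + 22*u + 56|.
∫[-2,2] (2*u**2 + 22*u + 56) du = 704/3.

704/3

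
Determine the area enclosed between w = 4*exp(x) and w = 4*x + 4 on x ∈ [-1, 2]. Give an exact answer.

On [-1, 2], (4*exp(x)) - (4*x + 4) = -4*x + 4*exp(x) - 4 is ≥ 0 throughout, so the area is a single integral of |-4*x + 4*exp(x) - 4|.
∫[-1,2] (-4*x + 4*exp(x) - 4) dx = -18 - 4*exp(-1) + 4*exp(2).

-18 - 4*exp(-1) + 4*exp(2)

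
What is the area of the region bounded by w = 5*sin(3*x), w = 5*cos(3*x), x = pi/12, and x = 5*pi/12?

10*sqrt(2)/3

On [pi/12, 5*pi/12], (5*sin(3*x)) - (5*cos(3*x)) = 5*sin(3*x) - 5*cos(3*x) is ≥ 0 throughout, so the area is a single integral of |5*sin(3*x) - 5*cos(3*x)|.
∫[pi/12,5*pi/12] (5*sin(3*x) - 5*cos(3*x)) dx = 10*sqrt(2)/3.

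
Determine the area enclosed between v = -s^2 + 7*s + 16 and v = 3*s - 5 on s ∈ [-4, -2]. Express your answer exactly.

10

The difference (-s^2 + 7*s + 16) - (3*s - 5) = -s^2 + 4*s + 21 changes sign at s = -3 inside [-4, -2], so split the integral there.
∫[-4,-3] (-s^2 + 4*s + 21) ds = -16/3; the area of that piece is 16/3.
∫[-3,-2] (-s^2 + 4*s + 21) ds = 14/3.
Total area = 16/3 + 14/3 = 10.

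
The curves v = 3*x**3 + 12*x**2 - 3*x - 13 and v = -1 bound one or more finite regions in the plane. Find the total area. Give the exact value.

Set the curves equal: 3*x**3 + 12*x**2 - 3*x - 13 = -1, so 3*x**3 + 12*x**2 - 3*x - 12 = 0, which factors as 3*(x - 1)*(x + 1)*(x + 4) = 0. The curves meet at x = -4, -1, 1.
On [-4, -1], v = 3*x**3 + 12*x**2 - 3*x - 13 is on top; that piece has area ∫[-4,-1] (3*x**3 + 12*x**2 - 3*x - 12) dx = 189/4.
On [-1, 1], v = -1 is on top; that piece has area ∫[-1,1] (-(3*x**3 + 12*x**2 - 3*x - 12)) dx = 16.
Total enclosed area = 189/4 + 16 = 253/4.

253/4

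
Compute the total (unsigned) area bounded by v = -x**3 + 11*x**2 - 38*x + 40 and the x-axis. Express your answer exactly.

The curve meets the x-axis where -x**3 + 11*x**2 - 38*x + 40 = 0, i.e. -(x - 5)*(x - 4)*(x - 2) = 0, at x = 2, 4, 5.
On [2, 4] the curve lies below the axis; ∫[2,4] (-x**3 + 11*x**2 - 38*x + 40) dx = -8/3, giving area 8/3.
On [4, 5] the curve lies above the axis; ∫[4,5] (-x**3 + 11*x**2 - 38*x + 40) dx = 5/12, giving area 5/12.
Total area = 8/3 + 5/12 = 37/12.

37/12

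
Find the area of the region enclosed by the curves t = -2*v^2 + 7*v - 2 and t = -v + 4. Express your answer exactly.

8/3

Both boundary curves give t as a function of v, so integrate with respect to v. Setting them equal: -2*v^2 + 8*v - 6 = 0, i.e. -2*(v - 3)*(v - 1) = 0, so they meet at v = 1, 3.
For v in [1, 3], t = -2*v^2 + 7*v - 2 is on the right; area = ∫[1,3] (-2*v^2 + 8*v - 6) dv = 8/3.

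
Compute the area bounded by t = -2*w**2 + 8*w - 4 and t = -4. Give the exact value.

64/3

Both boundary curves give t as a function of w, so integrate with respect to w. Setting them equal: -2*w**2 + 8*w = 0, i.e. -2*w*(w - 4) = 0, so they meet at w = 0, 4.
For w in [0, 4], t = -2*w**2 + 8*w - 4 is on the right; area = ∫[0,4] (-2*w**2 + 8*w) dw = 64/3.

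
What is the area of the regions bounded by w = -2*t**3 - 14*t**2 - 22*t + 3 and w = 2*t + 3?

Set the curves equal: -2*t**3 - 14*t**2 - 22*t + 3 = 2*t + 3, so -2*t**3 - 14*t**2 - 24*t = 0, which factors as -2*t*(t + 3)*(t + 4) = 0. The curves meet at t = -4, -3, 0.
On [-4, -3], w = 2*t + 3 is on top; that piece has area ∫[-4,-3] (-(-2*t**3 - 14*t**2 - 24*t)) dt = 7/6.
On [-3, 0], w = -2*t**3 - 14*t**2 - 22*t + 3 is on top; that piece has area ∫[-3,0] (-2*t**3 - 14*t**2 - 24*t) dt = 45/2.
Total enclosed area = 7/6 + 45/2 = 71/3.

71/3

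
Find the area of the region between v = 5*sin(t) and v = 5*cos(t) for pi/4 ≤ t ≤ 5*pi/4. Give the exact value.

10*sqrt(2)

On [pi/4, 5*pi/4], (5*sin(t)) - (5*cos(t)) = 5*sin(t) - 5*cos(t) is ≥ 0 throughout, so the area is a single integral of |5*sin(t) - 5*cos(t)|.
∫[pi/4,5*pi/4] (5*sin(t) - 5*cos(t)) dt = 10*sqrt(2).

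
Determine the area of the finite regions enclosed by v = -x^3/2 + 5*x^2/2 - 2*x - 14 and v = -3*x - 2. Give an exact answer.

Set the curves equal: -x^3/2 + 5*x^2/2 - 2*x - 14 = -3*x - 2, so -x^3/2 + 5*x^2/2 + x - 12 = 0, which factors as -(x - 4)*(x - 3)*(x + 2)/2 = 0. The curves meet at x = -2, 3, 4.
On [-2, 3], v = -3*x - 2 is on top; that piece has area ∫[-2,3] (-(-x^3/2 + 5*x^2/2 + x - 12)) dx = 875/24.
On [3, 4], v = -x^3/2 + 5*x^2/2 - 2*x - 14 is on top; that piece has area ∫[3,4] (-x^3/2 + 5*x^2/2 + x - 12) dx = 11/24.
Total enclosed area = 875/24 + 11/24 = 443/12.

443/12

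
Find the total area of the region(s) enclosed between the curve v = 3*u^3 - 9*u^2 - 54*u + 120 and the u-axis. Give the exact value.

The curve meets the u-axis where 3*u^3 - 9*u^2 - 54*u + 120 = 0, i.e. 3*(u - 5)*(u - 2)*(u + 4) = 0, at u = -4, 2, 5.
On [-4, 2] the curve lies above the axis; ∫[-4,2] (3*u^3 - 9*u^2 - 54*u + 120) du = 648, giving area 648.
On [2, 5] the curve lies below the axis; ∫[2,5] (3*u^3 - 9*u^2 - 54*u + 120) du = -405/4, giving area 405/4.
Total area = 648 + 405/4 = 2997/4.

2997/4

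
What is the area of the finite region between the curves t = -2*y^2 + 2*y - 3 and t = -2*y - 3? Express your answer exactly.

Both boundary curves give t as a function of y, so integrate with respect to y. Setting them equal: -2*y^2 + 4*y = 0, i.e. -2*y*(y - 2) = 0, so they meet at y = 0, 2.
For y in [0, 2], t = -2*y^2 + 2*y - 3 is on the right; area = ∫[0,2] (-2*y^2 + 4*y) dy = 8/3.

8/3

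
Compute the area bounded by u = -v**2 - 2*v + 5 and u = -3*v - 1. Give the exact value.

125/6

Both boundary curves give u as a function of v, so integrate with respect to v. Setting them equal: -v**2 + v + 6 = 0, i.e. -(v - 3)*(v + 2) = 0, so they meet at v = -2, 3.
For v in [-2, 3], u = -v**2 - 2*v + 5 is on the right; area = ∫[-2,3] (-v**2 + v + 6) dv = 125/6.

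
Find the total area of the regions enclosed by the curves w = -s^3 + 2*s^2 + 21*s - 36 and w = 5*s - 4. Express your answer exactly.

568/3

Set the curves equal: -s^3 + 2*s^2 + 21*s - 36 = 5*s - 4, so -s^3 + 2*s^2 + 16*s - 32 = 0, which factors as -(s - 4)*(s - 2)*(s + 4) = 0. The curves meet at s = -4, 2, 4.
On [-4, 2], w = 5*s - 4 is on top; that piece has area ∫[-4,2] (-(-s^3 + 2*s^2 + 16*s - 32)) ds = 180.
On [2, 4], w = -s^3 + 2*s^2 + 21*s - 36 is on top; that piece has area ∫[2,4] (-s^3 + 2*s^2 + 16*s - 32) ds = 28/3.
Total enclosed area = 180 + 28/3 = 568/3.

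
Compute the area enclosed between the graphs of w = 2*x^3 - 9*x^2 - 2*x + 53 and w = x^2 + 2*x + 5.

Set the curves equal: 2*x^3 - 9*x^2 - 2*x + 53 = x^2 + 2*x + 5, so 2*x^3 - 10*x^2 - 4*x + 48 = 0, which factors as 2*(x - 4)*(x - 3)*(x + 2) = 0. The curves meet at x = -2, 3, 4.
On [-2, 3], w = 2*x^3 - 9*x^2 - 2*x + 53 is on top; that piece has area ∫[-2,3] (2*x^3 - 10*x^2 - 4*x + 48) dx = 875/6.
On [3, 4], w = x^2 + 2*x + 5 is on top; that piece has area ∫[3,4] (-(2*x^3 - 10*x^2 - 4*x + 48)) dx = 11/6.
Total enclosed area = 875/6 + 11/6 = 443/3.

443/3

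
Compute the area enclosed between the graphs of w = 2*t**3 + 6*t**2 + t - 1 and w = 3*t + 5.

Set the curves equal: 2*t**3 + 6*t**2 + t - 1 = 3*t + 5, so 2*t**3 + 6*t**2 - 2*t - 6 = 0, which factors as 2*(t - 1)*(t + 1)*(t + 3) = 0. The curves meet at t = -3, -1, 1.
On [-3, -1], w = 2*t**3 + 6*t**2 + t - 1 is on top; that piece has area ∫[-3,-1] (2*t**3 + 6*t**2 - 2*t - 6) dt = 8.
On [-1, 1], w = 3*t + 5 is on top; that piece has area ∫[-1,1] (-(2*t**3 + 6*t**2 - 2*t - 6)) dt = 8.
Total enclosed area = 8 + 8 = 16.

16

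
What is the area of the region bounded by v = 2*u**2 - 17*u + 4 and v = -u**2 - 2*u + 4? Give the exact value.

125/2

Set the curves equal: 2*u**2 - 17*u + 4 = -u**2 - 2*u + 4, so 3*u**2 - 15*u = 0, which factors as 3*u*(u - 5) = 0. The curves meet at u = 0, 5.
On [0, 5], v = -u**2 - 2*u + 4 is on top; that piece has area ∫[0,5] (-(3*u**2 - 15*u)) du = 125/2.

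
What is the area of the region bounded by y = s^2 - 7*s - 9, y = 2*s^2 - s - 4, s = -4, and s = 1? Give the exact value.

59/3

The difference (s^2 - 7*s - 9) - (2*s^2 - s - 4) = -s^2 - 6*s - 5 changes sign at s = -1 inside [-4, 1], so split the integral there.
∫[-4,-1] (-s^2 - 6*s - 5) ds = 9.
∫[-1,1] (-s^2 - 6*s - 5) ds = -32/3; the area of that piece is 32/3.
Total area = 9 + 32/3 = 59/3.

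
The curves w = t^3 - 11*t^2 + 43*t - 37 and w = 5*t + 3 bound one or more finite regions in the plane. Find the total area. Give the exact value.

37/12

Set the curves equal: t^3 - 11*t^2 + 43*t - 37 = 5*t + 3, so t^3 - 11*t^2 + 38*t - 40 = 0, which factors as (t - 5)*(t - 4)*(t - 2) = 0. The curves meet at t = 2, 4, 5.
On [2, 4], w = t^3 - 11*t^2 + 43*t - 37 is on top; that piece has area ∫[2,4] (t^3 - 11*t^2 + 38*t - 40) dt = 8/3.
On [4, 5], w = 5*t + 3 is on top; that piece has area ∫[4,5] (-(t^3 - 11*t^2 + 38*t - 40)) dt = 5/12.
Total enclosed area = 8/3 + 5/12 = 37/12.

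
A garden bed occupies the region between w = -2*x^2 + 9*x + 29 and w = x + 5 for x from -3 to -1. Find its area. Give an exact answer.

The difference (-2*x^2 + 9*x + 29) - (x + 5) = -2*x^2 + 8*x + 24 changes sign at x = -2 inside [-3, -1], so split the integral there.
∫[-3,-2] (-2*x^2 + 8*x + 24) dx = -26/3; the area of that piece is 26/3.
∫[-2,-1] (-2*x^2 + 8*x + 24) dx = 22/3.
Total area = 26/3 + 22/3 = 16.

16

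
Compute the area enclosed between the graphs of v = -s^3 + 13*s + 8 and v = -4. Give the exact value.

407/4

Set the curves equal: -s^3 + 13*s + 8 = -4, so -s^3 + 13*s + 12 = 0, which factors as -(s - 4)*(s + 1)*(s + 3) = 0. The curves meet at s = -3, -1, 4.
On [-3, -1], v = -4 is on top; that piece has area ∫[-3,-1] (-(-s^3 + 13*s + 12)) ds = 8.
On [-1, 4], v = -s^3 + 13*s + 8 is on top; that piece has area ∫[-1,4] (-s^3 + 13*s + 12) ds = 375/4.
Total enclosed area = 8 + 375/4 = 407/4.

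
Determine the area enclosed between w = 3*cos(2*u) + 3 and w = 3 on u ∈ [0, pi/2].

3

The difference (3*cos(2*u) + 3) - (3) = 3*cos(2*u) changes sign at u = pi/4 inside [0, pi/2], so split the integral there.
∫[0,pi/4] (3*cos(2*u)) du = 3/2.
∫[pi/4,pi/2] (3*cos(2*u)) du = -3/2; the area of that piece is 3/2.
Total area = 3/2 + 3/2 = 3.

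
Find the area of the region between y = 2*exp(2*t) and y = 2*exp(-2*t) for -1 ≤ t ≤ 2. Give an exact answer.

The difference (2*exp(2*t)) - (2*exp(-2*t)) = 2*exp(2*t) - 2*exp(-2*t) changes sign at t = 0 inside [-1, 2], so split the integral there.
∫[-1,0] (2*exp(2*t) - 2*exp(-2*t)) dt = -exp(2) - exp(-2) + 2; the area of that piece is -2 + exp(-2) + exp(2).
∫[0,2] (2*exp(2*t) - 2*exp(-2*t)) dt = -2 + exp(-4) + exp(4).
Total area = (-2 + exp(-2) + exp(2)) + (-2 + exp(-4) + exp(4)) = -4 + exp(-4) + exp(-2) + exp(2) + exp(4).

-4 + exp(-4) + exp(-2) + exp(2) + exp(4)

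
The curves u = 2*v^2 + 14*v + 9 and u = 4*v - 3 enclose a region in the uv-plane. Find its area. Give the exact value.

Both boundary curves give u as a function of v, so integrate with respect to v. Setting them equal: 2*v^2 + 10*v + 12 = 0, i.e. 2*(v + 2)*(v + 3) = 0, so they meet at v = -3, -2.
For v in [-3, -2], u = 2*v^2 + 14*v + 9 is on the left; area = ∫[-3,-2] (-(2*v^2 + 10*v + 12)) dv = 1/3.

1/3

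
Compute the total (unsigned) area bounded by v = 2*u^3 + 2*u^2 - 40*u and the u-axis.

The curve meets the u-axis where 2*u^3 + 2*u^2 - 40*u = 0, i.e. 2*u*(u - 4)*(u + 5) = 0, at u = -5, 0, 4.
On [-5, 0] the curve lies above the axis; ∫[-5,0] (2*u^3 + 2*u^2 - 40*u) du = 1625/6, giving area 1625/6.
On [0, 4] the curve lies below the axis; ∫[0,4] (2*u^3 + 2*u^2 - 40*u) du = -448/3, giving area 448/3.
Total area = 1625/6 + 448/3 = 2521/6.

2521/6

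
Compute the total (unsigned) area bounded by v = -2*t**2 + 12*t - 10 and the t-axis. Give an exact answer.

The curve meets the t-axis where -2*t**2 + 12*t - 10 = 0, i.e. -2*(t - 5)*(t - 1) = 0, at t = 1, 5.
On [1, 5] the curve lies above the axis; ∫[1,5] (-2*t**2 + 12*t - 10) dt = 64/3, giving area 64/3.

64/3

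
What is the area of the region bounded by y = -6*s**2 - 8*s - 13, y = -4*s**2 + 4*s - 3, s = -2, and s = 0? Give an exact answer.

8

The difference (-6*s**2 - 8*s - 13) - (-4*s**2 + 4*s - 3) = -2*s**2 - 12*s - 10 changes sign at s = -1 inside [-2, 0], so split the integral there.
∫[-2,-1] (-2*s**2 - 12*s - 10) ds = 10/3.
∫[-1,0] (-2*s**2 - 12*s - 10) ds = -14/3; the area of that piece is 14/3.
Total area = 10/3 + 14/3 = 8.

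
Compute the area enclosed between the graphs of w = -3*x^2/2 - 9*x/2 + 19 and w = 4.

Set the curves equal: -3*x^2/2 - 9*x/2 + 19 = 4, so -3*x^2/2 - 9*x/2 + 15 = 0, which factors as -3*(x - 2)*(x + 5)/2 = 0. The curves meet at x = -5, 2.
On [-5, 2], w = -3*x^2/2 - 9*x/2 + 19 is on top; that piece has area ∫[-5,2] (-3*x^2/2 - 9*x/2 + 15) dx = 343/4.

343/4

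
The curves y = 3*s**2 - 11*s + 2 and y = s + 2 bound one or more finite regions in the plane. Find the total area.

Set the curves equal: 3*s**2 - 11*s + 2 = s + 2, so 3*s**2 - 12*s = 0, which factors as 3*s*(s - 4) = 0. The curves meet at s = 0, 4.
On [0, 4], y = s + 2 is on top; that piece has area ∫[0,4] (-(3*s**2 - 12*s)) ds = 32.

32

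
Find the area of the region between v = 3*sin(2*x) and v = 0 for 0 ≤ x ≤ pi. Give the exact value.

The difference (3*sin(2*x)) - (0) = 3*sin(2*x) changes sign at x = pi/2 inside [0, pi], so split the integral there.
∫[0,pi/2] (3*sin(2*x)) dx = 3.
∫[pi/2,pi] (3*sin(2*x)) dx = -3; the area of that piece is 3.
Total area = 3 + 3 = 6.

6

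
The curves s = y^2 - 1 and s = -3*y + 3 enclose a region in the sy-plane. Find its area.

125/6

Both boundary curves give s as a function of y, so integrate with respect to y. Setting them equal: y^2 + 3*y - 4 = 0, i.e. (y - 1)*(y + 4) = 0, so they meet at y = -4, 1.
For y in [-4, 1], s = y^2 - 1 is on the left; area = ∫[-4,1] (-(y^2 + 3*y - 4)) dy = 125/6.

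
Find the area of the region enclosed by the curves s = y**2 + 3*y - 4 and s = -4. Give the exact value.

Both boundary curves give s as a function of y, so integrate with respect to y. Setting them equal: y**2 + 3*y = 0, i.e. y*(y + 3) = 0, so they meet at y = -3, 0.
For y in [-3, 0], s = y**2 + 3*y - 4 is on the left; area = ∫[-3,0] (-(y**2 + 3*y)) dy = 9/2.

9/2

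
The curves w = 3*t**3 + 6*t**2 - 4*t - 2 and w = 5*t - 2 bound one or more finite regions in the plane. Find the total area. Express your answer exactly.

71/2

Set the curves equal: 3*t**3 + 6*t**2 - 4*t - 2 = 5*t - 2, so 3*t**3 + 6*t**2 - 9*t = 0, which factors as 3*t*(t - 1)*(t + 3) = 0. The curves meet at t = -3, 0, 1.
On [-3, 0], w = 3*t**3 + 6*t**2 - 4*t - 2 is on top; that piece has area ∫[-3,0] (3*t**3 + 6*t**2 - 9*t) dt = 135/4.
On [0, 1], w = 5*t - 2 is on top; that piece has area ∫[0,1] (-(3*t**3 + 6*t**2 - 9*t)) dt = 7/4.
Total enclosed area = 135/4 + 7/4 = 71/2.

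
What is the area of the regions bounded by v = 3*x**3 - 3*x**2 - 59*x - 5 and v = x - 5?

2521/4

Set the curves equal: 3*x**3 - 3*x**2 - 59*x - 5 = x - 5, so 3*x**3 - 3*x**2 - 60*x = 0, which factors as 3*x*(x - 5)*(x + 4) = 0. The curves meet at x = -4, 0, 5.
On [-4, 0], v = 3*x**3 - 3*x**2 - 59*x - 5 is on top; that piece has area ∫[-4,0] (3*x**3 - 3*x**2 - 60*x) dx = 224.
On [0, 5], v = x - 5 is on top; that piece has area ∫[0,5] (-(3*x**3 - 3*x**2 - 60*x)) dx = 1625/4.
Total enclosed area = 224 + 1625/4 = 2521/4.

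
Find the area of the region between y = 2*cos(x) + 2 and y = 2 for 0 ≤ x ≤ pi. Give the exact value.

The difference (2*cos(x) + 2) - (2) = 2*cos(x) changes sign at x = pi/2 inside [0, pi], so split the integral there.
∫[0,pi/2] (2*cos(x)) dx = 2.
∫[pi/2,pi] (2*cos(x)) dx = -2; the area of that piece is 2.
Total area = 2 + 2 = 4.

4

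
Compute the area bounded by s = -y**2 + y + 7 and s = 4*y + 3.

Both boundary curves give s as a function of y, so integrate with respect to y. Setting them equal: -y**2 - 3*y + 4 = 0, i.e. -(y - 1)*(y + 4) = 0, so they meet at y = -4, 1.
For y in [-4, 1], s = -y**2 + y + 7 is on the right; area = ∫[-4,1] (-y**2 - 3*y + 4) dy = 125/6.

125/6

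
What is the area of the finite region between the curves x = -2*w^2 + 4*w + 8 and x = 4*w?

64/3

Both boundary curves give x as a function of w, so integrate with respect to w. Setting them equal: -2*w^2 + 8 = 0, i.e. -2*(w - 2)*(w + 2) = 0, so they meet at w = -2, 2.
For w in [-2, 2], x = -2*w^2 + 4*w + 8 is on the right; area = ∫[-2,2] (-2*w^2 + 8) dw = 64/3.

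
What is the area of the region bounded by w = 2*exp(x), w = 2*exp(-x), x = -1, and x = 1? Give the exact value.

The difference (2*exp(x)) - (2*exp(-x)) = 2*exp(x) - 2*exp(-x) changes sign at x = 0 inside [-1, 1], so split the integral there.
∫[-1,0] (2*exp(x) - 2*exp(-x)) dx = -2*exp(1) - 2*exp(-1) + 4; the area of that piece is -4 + 2*exp(-1) + 2*exp(1).
∫[0,1] (2*exp(x) - 2*exp(-x)) dx = -4 + 2*exp(-1) + 2*exp(1).
Total area = (-4 + 2*exp(-1) + 2*exp(1)) + (-4 + 2*exp(-1) + 2*exp(1)) = -8 + 4*exp(-1) + 4*exp(1).

-8 + 4*exp(-1) + 4*exp(1)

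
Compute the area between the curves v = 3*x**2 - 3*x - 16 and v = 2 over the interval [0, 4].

The difference (3*x**2 - 3*x - 16) - (2) = 3*x**2 - 3*x - 18 changes sign at x = 3 inside [0, 4], so split the integral there.
∫[0,3] (3*x**2 - 3*x - 18) dx = -81/2; the area of that piece is 81/2.
∫[3,4] (3*x**2 - 3*x - 18) dx = 17/2.
Total area = 81/2 + 17/2 = 49.

49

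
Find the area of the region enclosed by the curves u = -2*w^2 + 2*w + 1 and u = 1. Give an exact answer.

Both boundary curves give u as a function of w, so integrate with respect to w. Setting them equal: -2*w^2 + 2*w = 0, i.e. -2*w*(w - 1) = 0, so they meet at w = 0, 1.
For w in [0, 1], u = -2*w^2 + 2*w + 1 is on the right; area = ∫[0,1] (-2*w^2 + 2*w) dw = 1/3.

1/3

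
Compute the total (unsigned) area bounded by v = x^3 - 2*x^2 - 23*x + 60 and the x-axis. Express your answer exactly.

5137/12

The curve meets the x-axis where x^3 - 2*x^2 - 23*x + 60 = 0, i.e. (x - 4)*(x - 3)*(x + 5) = 0, at x = -5, 3, 4.
On [-5, 3] the curve lies above the axis; ∫[-5,3] (x^3 - 2*x^2 - 23*x + 60) dx = 1280/3, giving area 1280/3.
On [3, 4] the curve lies below the axis; ∫[3,4] (x^3 - 2*x^2 - 23*x + 60) dx = -17/12, giving area 17/12.
Total area = 1280/3 + 17/12 = 5137/12.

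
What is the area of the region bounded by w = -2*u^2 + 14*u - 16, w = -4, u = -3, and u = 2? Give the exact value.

127

The difference (-2*u^2 + 14*u - 16) - (-4) = -2*u^2 + 14*u - 12 changes sign at u = 1 inside [-3, 2], so split the integral there.
∫[-3,1] (-2*u^2 + 14*u - 12) du = -368/3; the area of that piece is 368/3.
∫[1,2] (-2*u^2 + 14*u - 12) du = 13/3.
Total area = 368/3 + 13/3 = 127.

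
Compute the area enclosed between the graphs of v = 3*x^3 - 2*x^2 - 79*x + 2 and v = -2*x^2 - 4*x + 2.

Set the curves equal: 3*x^3 - 2*x^2 - 79*x + 2 = -2*x^2 - 4*x + 2, so 3*x^3 - 75*x = 0, which factors as 3*x*(x - 5)*(x + 5) = 0. The curves meet at x = -5, 0, 5.
On [-5, 0], v = 3*x^3 - 2*x^2 - 79*x + 2 is on top; that piece has area ∫[-5,0] (3*x^3 - 75*x) dx = 1875/4.
On [0, 5], v = -2*x^2 - 4*x + 2 is on top; that piece has area ∫[0,5] (-(3*x^3 - 75*x)) dx = 1875/4.
Total enclosed area = 1875/4 + 1875/4 = 1875/2.

1875/2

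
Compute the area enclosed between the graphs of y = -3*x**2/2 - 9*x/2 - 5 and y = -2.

1/4

Set the curves equal: -3*x**2/2 - 9*x/2 - 5 = -2, so -3*x**2/2 - 9*x/2 - 3 = 0, which factors as -3*(x + 1)*(x + 2)/2 = 0. The curves meet at x = -2, -1.
On [-2, -1], y = -3*x**2/2 - 9*x/2 - 5 is on top; that piece has area ∫[-2,-1] (-3*x**2/2 - 9*x/2 - 3) dx = 1/4.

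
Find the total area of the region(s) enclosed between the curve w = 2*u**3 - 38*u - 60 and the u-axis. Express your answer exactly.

517

The curve meets the u-axis where 2*u**3 - 38*u - 60 = 0, i.e. 2*(u - 5)*(u + 2)*(u + 3) = 0, at u = -3, -2, 5.
On [-3, -2] the curve lies above the axis; ∫[-3,-2] (2*u**3 - 38*u - 60) du = 5/2, giving area 5/2.
On [-2, 5] the curve lies below the axis; ∫[-2,5] (2*u**3 - 38*u - 60) du = -1029/2, giving area 1029/2.
Total area = 5/2 + 1029/2 = 517.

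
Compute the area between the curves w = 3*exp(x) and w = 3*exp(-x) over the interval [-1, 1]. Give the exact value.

-12 + 6*exp(-1) + 6*exp(1)

The difference (3*exp(x)) - (3*exp(-x)) = 3*exp(x) - 3*exp(-x) changes sign at x = 0 inside [-1, 1], so split the integral there.
∫[-1,0] (3*exp(x) - 3*exp(-x)) dx = -3*exp(1) - 3*exp(-1) + 6; the area of that piece is -6 + 3*exp(-1) + 3*exp(1).
∫[0,1] (3*exp(x) - 3*exp(-x)) dx = -6 + 3*exp(-1) + 3*exp(1).
Total area = (-6 + 3*exp(-1) + 3*exp(1)) + (-6 + 3*exp(-1) + 3*exp(1)) = -12 + 6*exp(-1) + 6*exp(1).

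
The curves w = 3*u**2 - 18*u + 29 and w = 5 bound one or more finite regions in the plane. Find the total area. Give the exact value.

4

Set the curves equal: 3*u**2 - 18*u + 29 = 5, so 3*u**2 - 18*u + 24 = 0, which factors as 3*(u - 4)*(u - 2) = 0. The curves meet at u = 2, 4.
On [2, 4], w = 5 is on top; that piece has area ∫[2,4] (-(3*u**2 - 18*u + 24)) du = 4.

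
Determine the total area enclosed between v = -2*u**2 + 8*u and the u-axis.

The curve meets the u-axis where -2*u**2 + 8*u = 0, i.e. -2*u*(u - 4) = 0, at u = 0, 4.
On [0, 4] the curve lies above the axis; ∫[0,4] (-2*u**2 + 8*u) du = 64/3, giving area 64/3.

64/3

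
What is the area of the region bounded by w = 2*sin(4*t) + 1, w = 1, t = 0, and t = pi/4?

On [0, pi/4], (2*sin(4*t) + 1) - (1) = 2*sin(4*t) is ≥ 0 throughout, so the area is a single integral of |2*sin(4*t)|.
∫[0,pi/4] (2*sin(4*t)) dt = 1.

1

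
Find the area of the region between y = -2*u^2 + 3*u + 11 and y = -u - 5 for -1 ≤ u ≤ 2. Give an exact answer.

On [-1, 2], (-2*u^2 + 3*u + 11) - (-u - 5) = -2*u^2 + 4*u + 16 is ≥ 0 throughout, so the area is a single integral of |-2*u^2 + 4*u + 16|.
∫[-1,2] (-2*u^2 + 4*u + 16) du = 48.

48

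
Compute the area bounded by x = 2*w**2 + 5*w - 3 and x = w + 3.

Both boundary curves give x as a function of w, so integrate with respect to w. Setting them equal: 2*w**2 + 4*w - 6 = 0, i.e. 2*(w - 1)*(w + 3) = 0, so they meet at w = -3, 1.
For w in [-3, 1], x = 2*w**2 + 5*w - 3 is on the left; area = ∫[-3,1] (-(2*w**2 + 4*w - 6)) dw = 64/3.

64/3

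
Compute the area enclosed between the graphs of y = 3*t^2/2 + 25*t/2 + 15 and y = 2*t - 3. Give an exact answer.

Set the curves equal: 3*t^2/2 + 25*t/2 + 15 = 2*t - 3, so 3*t^2/2 + 21*t/2 + 18 = 0, which factors as 3*(t + 3)*(t + 4)/2 = 0. The curves meet at t = -4, -3.
On [-4, -3], y = 2*t - 3 is on top; that piece has area ∫[-4,-3] (-(3*t^2/2 + 21*t/2 + 18)) dt = 1/4.

1/4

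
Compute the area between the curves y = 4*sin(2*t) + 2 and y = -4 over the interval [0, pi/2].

4 + 3*pi

On [0, pi/2], (4*sin(2*t) + 2) - (-4) = 4*sin(2*t) + 6 is ≥ 0 throughout, so the area is a single integral of |4*sin(2*t) + 6|.
∫[0,pi/2] (4*sin(2*t) + 6) dt = 4 + 3*pi.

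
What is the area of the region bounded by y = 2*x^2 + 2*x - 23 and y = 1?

343/3

Set the curves equal: 2*x^2 + 2*x - 23 = 1, so 2*x^2 + 2*x - 24 = 0, which factors as 2*(x - 3)*(x + 4) = 0. The curves meet at x = -4, 3.
On [-4, 3], y = 1 is on top; that piece has area ∫[-4,3] (-(2*x^2 + 2*x - 24)) dx = 343/3.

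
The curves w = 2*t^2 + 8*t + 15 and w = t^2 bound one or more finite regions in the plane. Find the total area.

4/3

Set the curves equal: 2*t^2 + 8*t + 15 = t^2, so t^2 + 8*t + 15 = 0, which factors as (t + 3)*(t + 5) = 0. The curves meet at t = -5, -3.
On [-5, -3], w = t^2 is on top; that piece has area ∫[-5,-3] (-(t^2 + 8*t + 15)) dt = 4/3.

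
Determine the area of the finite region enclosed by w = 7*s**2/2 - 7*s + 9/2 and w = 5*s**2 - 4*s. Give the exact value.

Set the curves equal: 7*s**2/2 - 7*s + 9/2 = 5*s**2 - 4*s, so -3*s**2/2 - 3*s + 9/2 = 0, which factors as -3*(s - 1)*(s + 3)/2 = 0. The curves meet at s = -3, 1.
On [-3, 1], w = 7*s**2/2 - 7*s + 9/2 is on top; that piece has area ∫[-3,1] (-3*s**2/2 - 3*s + 9/2) ds = 16.

16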